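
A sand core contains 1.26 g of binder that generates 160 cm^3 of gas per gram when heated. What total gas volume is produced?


Formula: V_gas = W_binder * gas_evolution_rate
V = 1.26 g * 160 cm^3/g = 201.6000 cm^3

Final answer: 201.6000 cm^3


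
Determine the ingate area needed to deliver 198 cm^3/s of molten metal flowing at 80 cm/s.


Formula: A_ingate = Q / v  (continuity equation)
A = 198 cm^3/s / 80 cm/s = 2.4750 cm^2

Answer: 2.4750 cm^2


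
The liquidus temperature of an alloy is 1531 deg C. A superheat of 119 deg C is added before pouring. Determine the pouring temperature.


Formula: T_pour = T_melt + Superheat
T_pour = 1531 + 119 = 1650 deg C

1650 deg C


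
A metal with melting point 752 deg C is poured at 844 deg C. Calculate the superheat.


Formula: Superheat = T_pour - T_melt
Superheat = 844 - 752 = 92 deg C


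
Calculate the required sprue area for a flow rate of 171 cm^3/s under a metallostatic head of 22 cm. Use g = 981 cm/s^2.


Formula: v = sqrt(2*g*h), A = Q/v
Velocity: v = sqrt(2 * 981 * 22) = sqrt(43164) = 207.7595 cm/s
Sprue area: A = Q / v = 171 / 207.7595 = 0.8231 cm^2

Final answer: 0.8231 cm^2


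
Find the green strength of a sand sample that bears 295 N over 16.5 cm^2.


Formula: Compressive Strength = Force / Area
Strength = 295 N / 16.5 cm^2 = 17.8788 N/cm^2

Answer: 17.8788 N/cm^2


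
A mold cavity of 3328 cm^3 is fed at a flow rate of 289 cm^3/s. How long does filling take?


Formula: t_fill = V_mold / Q_flow
t = 3328 cm^3 / 289 cm^3/s = 11.5156 s

11.5156 s


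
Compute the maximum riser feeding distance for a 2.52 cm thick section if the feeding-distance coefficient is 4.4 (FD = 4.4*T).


Formula: FD = 4.4 * T  (riser feeding-distance rule)
FD = 4.4 * 2.52 cm = 11.0880 cm

Final answer: 11.0880 cm


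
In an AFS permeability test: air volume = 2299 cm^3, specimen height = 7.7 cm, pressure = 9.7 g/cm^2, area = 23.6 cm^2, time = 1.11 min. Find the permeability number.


Formula: Permeability Number P = (V * H) / (p * A * t)
Numerator: V * H = 2299 * 7.7 = 17702.3
Denominator: p * A * t = 9.7 * 23.6 * 1.11 = 254.1012
P = 17702.3 / 254.1012 = 69.6663

69.6663


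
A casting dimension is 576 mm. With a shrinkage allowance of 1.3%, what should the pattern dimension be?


Formula: L_pattern = L_casting * (1 + shrinkage_rate/100)
Shrinkage factor = 1 + 1.3/100 = 1.013
L_pattern = 576 mm * 1.013 = 583.4880 mm


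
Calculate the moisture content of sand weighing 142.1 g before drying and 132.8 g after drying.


Formula: MC = (W_wet - W_dry) / W_wet * 100
Water mass = 142.1 - 132.8 = 9.3 g
MC = 9.3 / 142.1 * 100 = 6.5447%

Final answer: 6.5447%


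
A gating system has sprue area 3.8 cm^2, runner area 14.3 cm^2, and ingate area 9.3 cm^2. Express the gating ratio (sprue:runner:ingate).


Sprue:Runner:Ingate = 1 : 14.3/3.8 : 9.3/3.8 = 1:3.76:2.45

Final answer: 1:3.76:2.45


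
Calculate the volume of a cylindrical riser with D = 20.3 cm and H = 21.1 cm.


Formula: V = pi * (D/2)^2 * H  (cylinder volume)
Radius = D/2 = 20.3/2 = 10.15 cm
V = pi * 10.15^2 * 21.1 = 6829.1148 cm^3

Answer: 6829.1148 cm^3


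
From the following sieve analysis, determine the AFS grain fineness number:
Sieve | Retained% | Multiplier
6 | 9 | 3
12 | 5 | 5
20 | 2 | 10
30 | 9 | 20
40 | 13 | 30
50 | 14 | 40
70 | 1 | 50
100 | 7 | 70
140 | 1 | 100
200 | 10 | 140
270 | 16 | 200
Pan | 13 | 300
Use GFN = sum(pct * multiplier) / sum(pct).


Formula: GFN = sum(pct * multiplier) / sum(pct)
sum(pct * multiplier) = 10342
sum(pct) = 100
GFN = 10342 / 100 = 103.42


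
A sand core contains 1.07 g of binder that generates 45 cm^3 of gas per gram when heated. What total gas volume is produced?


Formula: V_gas = W_binder * gas_evolution_rate
V = 1.07 g * 45 cm^3/g = 48.1500 cm^3

48.1500 cm^3


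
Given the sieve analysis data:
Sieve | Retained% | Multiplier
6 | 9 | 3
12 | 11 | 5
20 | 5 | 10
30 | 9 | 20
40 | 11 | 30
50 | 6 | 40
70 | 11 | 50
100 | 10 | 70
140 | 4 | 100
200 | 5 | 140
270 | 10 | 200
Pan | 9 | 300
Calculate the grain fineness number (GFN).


Formula: GFN = sum(pct * multiplier) / sum(pct)
sum(pct * multiplier) = 7932
sum(pct) = 100
GFN = 7932 / 100 = 79.32


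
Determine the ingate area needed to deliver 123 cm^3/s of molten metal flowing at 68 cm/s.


Formula: A_ingate = Q / v  (continuity equation)
A = 123 cm^3/s / 68 cm/s = 1.8088 cm^2

Answer: 1.8088 cm^2


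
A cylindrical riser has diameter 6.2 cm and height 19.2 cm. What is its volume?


Formula: V = pi * (D/2)^2 * H  (cylinder volume)
Radius = D/2 = 6.2/2 = 3.1 cm
V = pi * 3.1^2 * 19.2 = 579.6615 cm^3

579.6615 cm^3


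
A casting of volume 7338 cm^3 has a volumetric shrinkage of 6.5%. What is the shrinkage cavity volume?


Formula: V_shrink = V_casting * shrinkage_pct / 100
V_shrink = 7338 cm^3 * 6.5 / 100 = 476.9700 cm^3


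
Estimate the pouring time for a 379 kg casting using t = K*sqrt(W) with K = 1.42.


Formula: t = K * sqrt(W)
sqrt(W) = sqrt(379) = 19.46792
t = 1.42 * 19.46792 = 27.6444 s

Answer: 27.6444 s


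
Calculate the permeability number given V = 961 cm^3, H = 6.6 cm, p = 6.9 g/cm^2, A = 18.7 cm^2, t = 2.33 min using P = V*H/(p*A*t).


Formula: Permeability Number P = (V * H) / (p * A * t)
Numerator: V * H = 961 * 6.6 = 6342.6
Denominator: p * A * t = 6.9 * 18.7 * 2.33 = 300.6399
P = 6342.6 / 300.6399 = 21.0970

Final answer: 21.0970


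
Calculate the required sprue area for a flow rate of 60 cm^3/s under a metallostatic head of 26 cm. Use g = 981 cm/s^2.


Formula: v = sqrt(2*g*h), A = Q/v
Velocity: v = sqrt(2 * 981 * 26) = sqrt(51012) = 225.8584 cm/s
Sprue area: A = Q / v = 60 / 225.8584 = 0.2657 cm^2

0.2657 cm^2


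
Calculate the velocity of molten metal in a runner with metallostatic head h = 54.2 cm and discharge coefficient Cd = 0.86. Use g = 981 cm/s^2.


Formula: v = Cd * sqrt(2 * g * h)  (Torricelli with discharge coefficient)
2*g*h = 2 * 981 * 54.2 = 106340.4 cm^2/s^2
sqrt(106340.4) = 326.09876 cm/s
v = 0.86 * 326.09876 = 280.4449 cm/s

280.4449 cm/s


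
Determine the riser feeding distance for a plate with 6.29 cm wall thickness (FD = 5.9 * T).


Formula: FD = 5.9 * T  (riser feeding-distance rule)
FD = 5.9 * 6.29 cm = 37.1110 cm


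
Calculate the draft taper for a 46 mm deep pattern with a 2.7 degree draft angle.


Formula: taper = depth * tan(draft_angle)
tan(2.7 deg) = 0.0471588
taper = 46 mm * 0.0471588 = 2.1693 mm


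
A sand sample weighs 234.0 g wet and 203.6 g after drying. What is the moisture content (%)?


Formula: MC = (W_wet - W_dry) / W_wet * 100
Water mass = 234.0 - 203.6 = 30.4 g
MC = 30.4 / 234.0 * 100 = 12.9915%

Answer: 12.9915%


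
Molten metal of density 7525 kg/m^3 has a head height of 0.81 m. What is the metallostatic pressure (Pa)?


Formula: P = rho * g * h
rho * g = 7525 * 9.81 = 73820.25 N/m^3
P = 73820.25 * 0.81 = 59794.4025 Pa

59794.4025 Pa


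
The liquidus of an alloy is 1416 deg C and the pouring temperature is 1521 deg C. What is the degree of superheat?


Formula: Superheat = T_pour - T_melt
Superheat = 1521 - 1416 = 105 deg C

Answer: 105 deg C


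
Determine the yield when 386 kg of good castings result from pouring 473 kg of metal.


Formula: Casting Yield = (W_good / W_total) * 100
Yield = (386 kg / 473 kg) * 100 = 81.6068%

Answer: 81.6068%


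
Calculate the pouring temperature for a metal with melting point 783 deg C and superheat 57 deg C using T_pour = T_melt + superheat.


Formula: T_pour = T_melt + Superheat
T_pour = 783 + 57 = 840 deg C

840 deg C


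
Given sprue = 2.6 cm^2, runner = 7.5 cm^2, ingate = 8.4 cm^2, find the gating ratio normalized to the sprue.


Sprue:Runner:Ingate = 1 : 7.5/2.6 : 8.4/2.6 = 1:2.88:3.23


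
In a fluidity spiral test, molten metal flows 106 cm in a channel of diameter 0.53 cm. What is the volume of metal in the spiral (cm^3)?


Formula: V = pi * (d/2)^2 * L  (cylinder volume)
Radius = 0.53/2 = 0.265 cm
V = pi * 0.265^2 * 106 = 23.3855 cm^3

Answer: 23.3855 cm^3


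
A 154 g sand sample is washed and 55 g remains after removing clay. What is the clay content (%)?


Formula: Clay% = (W_total - W_washed) / W_total * 100
Clay mass = 154 - 55 = 99 g
Clay% = 99 / 154 * 100 = 64.2857%

64.2857%


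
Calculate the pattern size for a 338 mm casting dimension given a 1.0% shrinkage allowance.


Formula: L_pattern = L_casting * (1 + shrinkage_rate/100)
Shrinkage factor = 1 + 1.0/100 = 1.01
L_pattern = 338 mm * 1.01 = 341.3800 mm

Answer: 341.3800 mm


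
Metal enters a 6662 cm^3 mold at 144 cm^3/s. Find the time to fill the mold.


Formula: t_fill = V_mold / Q_flow
t = 6662 cm^3 / 144 cm^3/s = 46.2639 s

46.2639 s


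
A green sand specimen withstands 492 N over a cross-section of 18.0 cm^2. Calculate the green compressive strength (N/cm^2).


Formula: Compressive Strength = Force / Area
Strength = 492 N / 18.0 cm^2 = 27.3333 N/cm^2


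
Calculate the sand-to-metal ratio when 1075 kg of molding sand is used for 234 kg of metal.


Formula: Sand-to-Metal Ratio = W_sand / W_metal
Ratio = 1075 kg / 234 kg = 4.5940

4.5940


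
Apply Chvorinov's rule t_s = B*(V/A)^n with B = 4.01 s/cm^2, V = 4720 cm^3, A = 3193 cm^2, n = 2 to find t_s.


Formula: t_s = B * (V/A)^n  (Chvorinov's rule, n=2)
Modulus M = V/A = 4720/3193 = 1.478234 cm
M^2 = 1.478234^2 = 2.185176 cm^2
t_s = 4.01 * 2.185176 = 8.7626 s


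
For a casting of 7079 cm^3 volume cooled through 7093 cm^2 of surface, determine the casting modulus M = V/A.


Formula: Casting Modulus M = V / A
M = 7079 cm^3 / 7093 cm^2 = 0.9980 cm

0.9980 cm


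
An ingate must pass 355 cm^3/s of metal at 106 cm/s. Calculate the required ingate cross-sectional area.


Formula: A_ingate = Q / v  (continuity equation)
A = 355 cm^3/s / 106 cm/s = 3.3491 cm^2

3.3491 cm^2


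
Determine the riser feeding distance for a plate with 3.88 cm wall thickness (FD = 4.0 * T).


Formula: FD = 4.0 * T  (riser feeding-distance rule)
FD = 4.0 * 3.88 cm = 15.5200 cm

Final answer: 15.5200 cm


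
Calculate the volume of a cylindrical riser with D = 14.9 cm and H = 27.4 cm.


Formula: V = pi * (D/2)^2 * H  (cylinder volume)
Radius = D/2 = 14.9/2 = 7.45 cm
V = pi * 7.45^2 * 27.4 = 4777.6351 cm^3

4777.6351 cm^3


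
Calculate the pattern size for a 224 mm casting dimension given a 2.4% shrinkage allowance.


Formula: L_pattern = L_casting * (1 + shrinkage_rate/100)
Shrinkage factor = 1 + 2.4/100 = 1.024
L_pattern = 224 mm * 1.024 = 229.3760 mm

229.3760 mm


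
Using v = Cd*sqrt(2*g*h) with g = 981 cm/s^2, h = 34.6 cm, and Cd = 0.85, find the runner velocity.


Formula: v = Cd * sqrt(2 * g * h)  (Torricelli with discharge coefficient)
2*g*h = 2 * 981 * 34.6 = 67885.2 cm^2/s^2
sqrt(67885.2) = 260.54788 cm/s
v = 0.85 * 260.54788 = 221.4657 cm/s

221.4657 cm/s


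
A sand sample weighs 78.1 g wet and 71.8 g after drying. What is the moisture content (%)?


Formula: MC = (W_wet - W_dry) / W_wet * 100
Water mass = 78.1 - 71.8 = 6.3 g
MC = 6.3 / 78.1 * 100 = 8.0666%

Final answer: 8.0666%


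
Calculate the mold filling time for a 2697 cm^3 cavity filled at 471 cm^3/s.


Formula: t_fill = V_mold / Q_flow
t = 2697 cm^3 / 471 cm^3/s = 5.7261 s


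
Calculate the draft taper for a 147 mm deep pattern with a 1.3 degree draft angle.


Formula: taper = depth * tan(draft_angle)
tan(1.3 deg) = 0.0226932
taper = 147 mm * 0.0226932 = 3.3359 mm

Final answer: 3.3359 mm


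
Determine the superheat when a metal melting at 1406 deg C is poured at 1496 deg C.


Formula: Superheat = T_pour - T_melt
Superheat = 1496 - 1406 = 90 deg C

Final answer: 90 deg C


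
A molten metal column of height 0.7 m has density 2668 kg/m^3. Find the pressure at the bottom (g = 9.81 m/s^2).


Formula: P = rho * g * h
rho * g = 2668 * 9.81 = 26173.08 N/m^3
P = 26173.08 * 0.7 = 18321.1560 Pa

Answer: 18321.1560 Pa


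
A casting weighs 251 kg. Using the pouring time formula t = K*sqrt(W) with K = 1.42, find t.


Formula: t = K * sqrt(W)
sqrt(W) = sqrt(251) = 15.84298
t = 1.42 * 15.84298 = 22.4970 s

Answer: 22.4970 s


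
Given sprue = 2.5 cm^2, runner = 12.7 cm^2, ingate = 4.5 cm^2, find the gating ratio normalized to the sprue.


Sprue:Runner:Ingate = 1 : 12.7/2.5 : 4.5/2.5 = 1:5.08:1.80

1:5.08:1.80


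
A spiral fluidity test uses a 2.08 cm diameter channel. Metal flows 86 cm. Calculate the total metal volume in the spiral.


Formula: V = pi * (d/2)^2 * L  (cylinder volume)
Radius = 2.08/2 = 1.04 cm
V = pi * 1.04^2 * 86 = 292.2234 cm^3

Answer: 292.2234 cm^3


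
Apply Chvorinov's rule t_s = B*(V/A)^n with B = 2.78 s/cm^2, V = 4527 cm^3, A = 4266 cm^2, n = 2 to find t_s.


Formula: t_s = B * (V/A)^n  (Chvorinov's rule, n=2)
Modulus M = V/A = 4527/4266 = 1.061181 cm
M^2 = 1.061181^2 = 1.126105 cm^2
t_s = 2.78 * 1.126105 = 3.1306 s

Answer: 3.1306 s


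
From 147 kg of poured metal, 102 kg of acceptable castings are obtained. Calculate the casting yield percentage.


Formula: Casting Yield = (W_good / W_total) * 100
Yield = (102 kg / 147 kg) * 100 = 69.3878%


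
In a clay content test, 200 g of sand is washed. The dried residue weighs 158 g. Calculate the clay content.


Formula: Clay% = (W_total - W_washed) / W_total * 100
Clay mass = 200 - 158 = 42 g
Clay% = 42 / 200 * 100 = 21.0000%

Final answer: 21.0000%


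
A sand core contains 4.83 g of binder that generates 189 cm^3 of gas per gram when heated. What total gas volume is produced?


Formula: V_gas = W_binder * gas_evolution_rate
V = 4.83 g * 189 cm^3/g = 912.8700 cm^3


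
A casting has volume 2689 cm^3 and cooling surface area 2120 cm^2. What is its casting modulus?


Formula: Casting Modulus M = V / A
M = 2689 cm^3 / 2120 cm^2 = 1.2684 cm

1.2684 cm


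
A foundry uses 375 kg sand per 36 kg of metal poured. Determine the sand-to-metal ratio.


Formula: Sand-to-Metal Ratio = W_sand / W_metal
Ratio = 375 kg / 36 kg = 10.4167

10.4167


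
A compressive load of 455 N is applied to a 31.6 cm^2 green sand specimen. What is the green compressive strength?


Formula: Compressive Strength = Force / Area
Strength = 455 N / 31.6 cm^2 = 14.3987 N/cm^2

14.3987 N/cm^2


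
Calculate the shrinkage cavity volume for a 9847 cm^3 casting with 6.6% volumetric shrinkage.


Formula: V_shrink = V_casting * shrinkage_pct / 100
V_shrink = 9847 cm^3 * 6.6 / 100 = 649.9020 cm^3


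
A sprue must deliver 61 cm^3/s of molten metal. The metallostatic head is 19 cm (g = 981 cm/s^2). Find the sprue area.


Formula: v = sqrt(2*g*h), A = Q/v
Velocity: v = sqrt(2 * 981 * 19) = sqrt(37278) = 193.0751 cm/s
Sprue area: A = Q / v = 61 / 193.0751 = 0.3159 cm^2


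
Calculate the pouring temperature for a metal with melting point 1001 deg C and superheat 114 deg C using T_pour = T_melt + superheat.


Formula: T_pour = T_melt + Superheat
T_pour = 1001 + 114 = 1115 deg C

Final answer: 1115 deg C


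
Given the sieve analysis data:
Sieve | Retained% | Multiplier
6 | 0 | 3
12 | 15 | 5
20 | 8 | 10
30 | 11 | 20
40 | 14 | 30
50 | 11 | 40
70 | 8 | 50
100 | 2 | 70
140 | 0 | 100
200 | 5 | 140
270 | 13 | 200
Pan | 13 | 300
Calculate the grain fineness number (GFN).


Formula: GFN = sum(pct * multiplier) / sum(pct)
sum(pct * multiplier) = 8975
sum(pct) = 100
GFN = 8975 / 100 = 89.75

89.75


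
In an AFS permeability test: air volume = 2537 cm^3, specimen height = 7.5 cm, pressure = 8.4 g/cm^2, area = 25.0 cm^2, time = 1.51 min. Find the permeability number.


Formula: Permeability Number P = (V * H) / (p * A * t)
Numerator: V * H = 2537 * 7.5 = 19027.5
Denominator: p * A * t = 8.4 * 25.0 * 1.51 = 317.1
P = 19027.5 / 317.1 = 60.0047

Answer: 60.0047


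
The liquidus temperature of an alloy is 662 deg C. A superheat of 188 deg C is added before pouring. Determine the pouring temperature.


Formula: T_pour = T_melt + Superheat
T_pour = 662 + 188 = 850 deg C

850 deg C


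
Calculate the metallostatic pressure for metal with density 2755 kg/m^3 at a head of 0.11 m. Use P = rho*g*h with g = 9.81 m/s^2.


Formula: P = rho * g * h
rho * g = 2755 * 9.81 = 27026.55 N/m^3
P = 27026.55 * 0.11 = 2972.9205 Pa

Final answer: 2972.9205 Pa


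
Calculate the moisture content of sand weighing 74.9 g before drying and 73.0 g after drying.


Formula: MC = (W_wet - W_dry) / W_wet * 100
Water mass = 74.9 - 73.0 = 1.9 g
MC = 1.9 / 74.9 * 100 = 2.5367%

Final answer: 2.5367%


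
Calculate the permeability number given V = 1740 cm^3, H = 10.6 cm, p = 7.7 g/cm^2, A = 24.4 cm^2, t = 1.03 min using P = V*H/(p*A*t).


Formula: Permeability Number P = (V * H) / (p * A * t)
Numerator: V * H = 1740 * 10.6 = 18444.0
Denominator: p * A * t = 7.7 * 24.4 * 1.03 = 193.5164
P = 18444.0 / 193.5164 = 95.3098

Answer: 95.3098


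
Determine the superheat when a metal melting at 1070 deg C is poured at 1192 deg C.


Formula: Superheat = T_pour - T_melt
Superheat = 1192 - 1070 = 122 deg C

Answer: 122 deg C


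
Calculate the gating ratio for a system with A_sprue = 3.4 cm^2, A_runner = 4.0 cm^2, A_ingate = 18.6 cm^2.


Sprue:Runner:Ingate = 1 : 4.0/3.4 : 18.6/3.4 = 1:1.18:5.47

Final answer: 1:1.18:5.47


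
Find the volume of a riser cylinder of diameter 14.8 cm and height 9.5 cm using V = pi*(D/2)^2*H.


Formula: V = pi * (D/2)^2 * H  (cylinder volume)
Radius = D/2 = 14.8/2 = 7.4 cm
V = pi * 7.4^2 * 9.5 = 1634.3193 cm^3


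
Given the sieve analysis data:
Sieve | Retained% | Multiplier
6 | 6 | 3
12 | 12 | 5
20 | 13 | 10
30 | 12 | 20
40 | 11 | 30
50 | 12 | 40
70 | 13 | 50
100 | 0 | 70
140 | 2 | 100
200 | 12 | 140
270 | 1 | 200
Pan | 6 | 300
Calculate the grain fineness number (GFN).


Formula: GFN = sum(pct * multiplier) / sum(pct)
sum(pct * multiplier) = 5788
sum(pct) = 100
GFN = 5788 / 100 = 57.88

Answer: 57.88


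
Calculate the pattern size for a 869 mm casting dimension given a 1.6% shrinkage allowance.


Formula: L_pattern = L_casting * (1 + shrinkage_rate/100)
Shrinkage factor = 1 + 1.6/100 = 1.016
L_pattern = 869 mm * 1.016 = 882.9040 mm

Answer: 882.9040 mm


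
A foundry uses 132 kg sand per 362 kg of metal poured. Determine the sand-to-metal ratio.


Formula: Sand-to-Metal Ratio = W_sand / W_metal
Ratio = 132 kg / 362 kg = 0.3646

Final answer: 0.3646


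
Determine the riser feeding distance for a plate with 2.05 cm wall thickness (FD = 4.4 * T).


Formula: FD = 4.4 * T  (riser feeding-distance rule)
FD = 4.4 * 2.05 cm = 9.0200 cm

Answer: 9.0200 cm


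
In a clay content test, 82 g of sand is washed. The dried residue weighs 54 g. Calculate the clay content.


Formula: Clay% = (W_total - W_washed) / W_total * 100
Clay mass = 82 - 54 = 28 g
Clay% = 28 / 82 * 100 = 34.1463%

Final answer: 34.1463%


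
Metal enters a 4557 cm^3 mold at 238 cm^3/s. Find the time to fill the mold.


Formula: t_fill = V_mold / Q_flow
t = 4557 cm^3 / 238 cm^3/s = 19.1471 s


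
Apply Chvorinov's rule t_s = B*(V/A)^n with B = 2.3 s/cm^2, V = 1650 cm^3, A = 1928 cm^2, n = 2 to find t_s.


Formula: t_s = B * (V/A)^n  (Chvorinov's rule, n=2)
Modulus M = V/A = 1650/1928 = 0.855809 cm
M^2 = 0.855809^2 = 0.732409 cm^2
t_s = 2.3 * 0.732409 = 1.6845 s

1.6845 s


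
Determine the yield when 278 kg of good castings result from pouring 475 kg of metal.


Formula: Casting Yield = (W_good / W_total) * 100
Yield = (278 kg / 475 kg) * 100 = 58.5263%

Final answer: 58.5263%


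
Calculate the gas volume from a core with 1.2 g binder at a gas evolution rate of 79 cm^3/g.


Formula: V_gas = W_binder * gas_evolution_rate
V = 1.2 g * 79 cm^3/g = 94.8000 cm^3


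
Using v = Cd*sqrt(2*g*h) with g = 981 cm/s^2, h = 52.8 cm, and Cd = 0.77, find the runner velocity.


Formula: v = Cd * sqrt(2 * g * h)  (Torricelli with discharge coefficient)
2*g*h = 2 * 981 * 52.8 = 103593.6 cm^2/s^2
sqrt(103593.6) = 321.85960 cm/s
v = 0.77 * 321.85960 = 247.8319 cm/s

247.8319 cm/s


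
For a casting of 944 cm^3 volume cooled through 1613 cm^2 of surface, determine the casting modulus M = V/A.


Formula: Casting Modulus M = V / A
M = 944 cm^3 / 1613 cm^2 = 0.5852 cm

Answer: 0.5852 cm


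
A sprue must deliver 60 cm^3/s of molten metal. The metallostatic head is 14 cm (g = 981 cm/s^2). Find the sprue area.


Formula: v = sqrt(2*g*h), A = Q/v
Velocity: v = sqrt(2 * 981 * 14) = sqrt(27468) = 165.7347 cm/s
Sprue area: A = Q / v = 60 / 165.7347 = 0.3620 cm^2


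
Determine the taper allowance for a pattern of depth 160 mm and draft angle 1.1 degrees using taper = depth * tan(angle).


Formula: taper = depth * tan(draft_angle)
tan(1.1 deg) = 0.0192010
taper = 160 mm * 0.0192010 = 3.0722 mm

3.0722 mm


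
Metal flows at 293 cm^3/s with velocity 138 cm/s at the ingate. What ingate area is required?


Formula: A_ingate = Q / v  (continuity equation)
A = 293 cm^3/s / 138 cm/s = 2.1232 cm^2


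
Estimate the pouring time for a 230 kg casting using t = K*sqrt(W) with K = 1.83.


Formula: t = K * sqrt(W)
sqrt(W) = sqrt(230) = 15.16575
t = 1.83 * 15.16575 = 27.7533 s

Final answer: 27.7533 s


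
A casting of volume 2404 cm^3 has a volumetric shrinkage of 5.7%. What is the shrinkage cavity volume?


Formula: V_shrink = V_casting * shrinkage_pct / 100
V_shrink = 2404 cm^3 * 5.7 / 100 = 137.0280 cm^3

Answer: 137.0280 cm^3


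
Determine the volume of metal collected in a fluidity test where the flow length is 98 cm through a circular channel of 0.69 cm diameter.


Formula: V = pi * (d/2)^2 * L  (cylinder volume)
Radius = 0.69/2 = 0.345 cm
V = pi * 0.345^2 * 98 = 36.6450 cm^3


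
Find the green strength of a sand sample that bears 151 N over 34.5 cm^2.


Formula: Compressive Strength = Force / Area
Strength = 151 N / 34.5 cm^2 = 4.3768 N/cm^2

Final answer: 4.3768 N/cm^2


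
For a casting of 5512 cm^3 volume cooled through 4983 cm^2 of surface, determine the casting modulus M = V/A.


Formula: Casting Modulus M = V / A
M = 5512 cm^3 / 4983 cm^2 = 1.1062 cm


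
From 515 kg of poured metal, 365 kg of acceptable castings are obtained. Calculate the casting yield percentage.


Formula: Casting Yield = (W_good / W_total) * 100
Yield = (365 kg / 515 kg) * 100 = 70.8738%

Answer: 70.8738%


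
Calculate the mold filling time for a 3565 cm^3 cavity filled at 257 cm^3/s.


Formula: t_fill = V_mold / Q_flow
t = 3565 cm^3 / 257 cm^3/s = 13.8716 s

13.8716 s


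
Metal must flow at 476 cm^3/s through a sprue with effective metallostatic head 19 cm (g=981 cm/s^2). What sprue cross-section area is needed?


Formula: v = sqrt(2*g*h), A = Q/v
Velocity: v = sqrt(2 * 981 * 19) = sqrt(37278) = 193.0751 cm/s
Sprue area: A = Q / v = 476 / 193.0751 = 2.4654 cm^2


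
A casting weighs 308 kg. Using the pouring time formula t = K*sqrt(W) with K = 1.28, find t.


Formula: t = K * sqrt(W)
sqrt(W) = sqrt(308) = 17.54993
t = 1.28 * 17.54993 = 22.4639 s

22.4639 s


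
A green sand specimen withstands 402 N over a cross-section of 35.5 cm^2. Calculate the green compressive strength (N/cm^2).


Formula: Compressive Strength = Force / Area
Strength = 402 N / 35.5 cm^2 = 11.3239 N/cm^2

11.3239 N/cm^2


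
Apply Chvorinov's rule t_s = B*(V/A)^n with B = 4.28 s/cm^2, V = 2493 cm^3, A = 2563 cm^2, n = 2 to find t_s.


Formula: t_s = B * (V/A)^n  (Chvorinov's rule, n=2)
Modulus M = V/A = 2493/2563 = 0.972688 cm
M^2 = 0.972688^2 = 0.946122 cm^2
t_s = 4.28 * 0.946122 = 4.0494 s

Answer: 4.0494 s


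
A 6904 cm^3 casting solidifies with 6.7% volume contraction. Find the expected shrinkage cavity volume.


Formula: V_shrink = V_casting * shrinkage_pct / 100
V_shrink = 6904 cm^3 * 6.7 / 100 = 462.5680 cm^3


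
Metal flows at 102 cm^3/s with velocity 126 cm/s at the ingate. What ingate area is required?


Formula: A_ingate = Q / v  (continuity equation)
A = 102 cm^3/s / 126 cm/s = 0.8095 cm^2

Answer: 0.8095 cm^2


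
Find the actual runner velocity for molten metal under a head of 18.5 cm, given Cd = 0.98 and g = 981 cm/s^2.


Formula: v = Cd * sqrt(2 * g * h)  (Torricelli with discharge coefficient)
2*g*h = 2 * 981 * 18.5 = 36297.0 cm^2/s^2
sqrt(36297.0) = 190.51772 cm/s
v = 0.98 * 190.51772 = 186.7074 cm/s

Answer: 186.7074 cm/s


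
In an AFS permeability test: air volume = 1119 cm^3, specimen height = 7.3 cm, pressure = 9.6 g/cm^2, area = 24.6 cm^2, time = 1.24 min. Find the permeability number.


Formula: Permeability Number P = (V * H) / (p * A * t)
Numerator: V * H = 1119 * 7.3 = 8168.7
Denominator: p * A * t = 9.6 * 24.6 * 1.24 = 292.8384
P = 8168.7 / 292.8384 = 27.8949


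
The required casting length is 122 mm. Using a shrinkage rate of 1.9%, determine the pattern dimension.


Formula: L_pattern = L_casting * (1 + shrinkage_rate/100)
Shrinkage factor = 1 + 1.9/100 = 1.019
L_pattern = 122 mm * 1.019 = 124.3180 mm

124.3180 mm


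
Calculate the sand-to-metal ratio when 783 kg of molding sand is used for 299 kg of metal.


Formula: Sand-to-Metal Ratio = W_sand / W_metal
Ratio = 783 kg / 299 kg = 2.6187

Final answer: 2.6187


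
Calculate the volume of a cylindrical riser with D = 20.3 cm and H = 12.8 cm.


Formula: V = pi * (D/2)^2 * H  (cylinder volume)
Radius = D/2 = 20.3/2 = 10.15 cm
V = pi * 10.15^2 * 12.8 = 4142.7805 cm^3


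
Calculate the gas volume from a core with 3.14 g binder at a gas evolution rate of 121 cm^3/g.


Formula: V_gas = W_binder * gas_evolution_rate
V = 3.14 g * 121 cm^3/g = 379.9400 cm^3

Answer: 379.9400 cm^3


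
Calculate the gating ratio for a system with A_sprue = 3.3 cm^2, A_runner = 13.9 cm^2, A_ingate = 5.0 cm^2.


Sprue:Runner:Ingate = 1 : 13.9/3.3 : 5.0/3.3 = 1:4.21:1.52

1:4.21:1.52


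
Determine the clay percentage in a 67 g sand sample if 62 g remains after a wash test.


Formula: Clay% = (W_total - W_washed) / W_total * 100
Clay mass = 67 - 62 = 5 g
Clay% = 5 / 67 * 100 = 7.4627%


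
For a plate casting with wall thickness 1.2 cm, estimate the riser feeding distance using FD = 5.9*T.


Formula: FD = 5.9 * T  (riser feeding-distance rule)
FD = 5.9 * 1.2 cm = 7.0800 cm

7.0800 cm


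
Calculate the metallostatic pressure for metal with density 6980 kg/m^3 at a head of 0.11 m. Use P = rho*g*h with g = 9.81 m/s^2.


Formula: P = rho * g * h
rho * g = 6980 * 9.81 = 68473.8 N/m^3
P = 68473.8 * 0.11 = 7532.1180 Pa

Final answer: 7532.1180 Pa


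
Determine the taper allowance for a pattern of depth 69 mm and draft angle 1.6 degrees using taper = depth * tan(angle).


Formula: taper = depth * tan(draft_angle)
tan(1.6 deg) = 0.0279325
taper = 69 mm * 0.0279325 = 1.9273 mm

Final answer: 1.9273 mm


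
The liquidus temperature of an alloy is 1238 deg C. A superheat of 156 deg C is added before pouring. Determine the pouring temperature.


Formula: T_pour = T_melt + Superheat
T_pour = 1238 + 156 = 1394 deg C

Answer: 1394 deg C


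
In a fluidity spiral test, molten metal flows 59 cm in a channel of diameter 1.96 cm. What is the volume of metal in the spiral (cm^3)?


Formula: V = pi * (d/2)^2 * L  (cylinder volume)
Radius = 1.96/2 = 0.98 cm
V = pi * 0.98^2 * 59 = 178.0139 cm^3

178.0139 cm^3


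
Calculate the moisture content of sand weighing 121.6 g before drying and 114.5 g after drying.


Formula: MC = (W_wet - W_dry) / W_wet * 100
Water mass = 121.6 - 114.5 = 7.1 g
MC = 7.1 / 121.6 * 100 = 5.8388%

Answer: 5.8388%


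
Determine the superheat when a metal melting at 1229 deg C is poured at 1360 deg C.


Formula: Superheat = T_pour - T_melt
Superheat = 1360 - 1229 = 131 deg C

131 deg C


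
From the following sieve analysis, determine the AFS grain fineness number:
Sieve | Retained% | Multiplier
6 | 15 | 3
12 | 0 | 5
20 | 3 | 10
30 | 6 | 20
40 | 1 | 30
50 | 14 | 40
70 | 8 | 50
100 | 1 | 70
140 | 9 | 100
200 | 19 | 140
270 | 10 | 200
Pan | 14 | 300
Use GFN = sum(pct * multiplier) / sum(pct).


Formula: GFN = sum(pct * multiplier) / sum(pct)
sum(pct * multiplier) = 11015
sum(pct) = 100
GFN = 11015 / 100 = 110.15

Answer: 110.15


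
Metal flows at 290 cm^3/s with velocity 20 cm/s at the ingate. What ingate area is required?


Formula: A_ingate = Q / v  (continuity equation)
A = 290 cm^3/s / 20 cm/s = 14.5000 cm^2

14.5000 cm^2


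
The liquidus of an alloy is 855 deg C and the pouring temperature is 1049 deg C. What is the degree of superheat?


Formula: Superheat = T_pour - T_melt
Superheat = 1049 - 855 = 194 deg C

Answer: 194 deg C


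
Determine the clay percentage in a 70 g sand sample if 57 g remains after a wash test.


Formula: Clay% = (W_total - W_washed) / W_total * 100
Clay mass = 70 - 57 = 13 g
Clay% = 13 / 70 * 100 = 18.5714%

18.5714%


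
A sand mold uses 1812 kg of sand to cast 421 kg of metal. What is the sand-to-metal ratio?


Formula: Sand-to-Metal Ratio = W_sand / W_metal
Ratio = 1812 kg / 421 kg = 4.3040

4.3040


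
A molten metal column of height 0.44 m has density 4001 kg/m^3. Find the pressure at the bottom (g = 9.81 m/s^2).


Formula: P = rho * g * h
rho * g = 4001 * 9.81 = 39249.81 N/m^3
P = 39249.81 * 0.44 = 17269.9164 Pa

Final answer: 17269.9164 Pa


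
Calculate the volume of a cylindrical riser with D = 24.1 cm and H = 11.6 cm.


Formula: V = pi * (D/2)^2 * H  (cylinder volume)
Radius = D/2 = 24.1/2 = 12.05 cm
V = pi * 12.05^2 * 11.6 = 5291.5384 cm^3

Final answer: 5291.5384 cm^3


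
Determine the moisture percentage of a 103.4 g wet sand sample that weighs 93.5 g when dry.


Formula: MC = (W_wet - W_dry) / W_wet * 100
Water mass = 103.4 - 93.5 = 9.9 g
MC = 9.9 / 103.4 * 100 = 9.5745%

9.5745%


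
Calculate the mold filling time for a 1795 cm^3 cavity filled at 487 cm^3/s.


Formula: t_fill = V_mold / Q_flow
t = 1795 cm^3 / 487 cm^3/s = 3.6858 s


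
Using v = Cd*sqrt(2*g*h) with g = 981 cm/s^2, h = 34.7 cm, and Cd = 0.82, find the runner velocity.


Formula: v = Cd * sqrt(2 * g * h)  (Torricelli with discharge coefficient)
2*g*h = 2 * 981 * 34.7 = 68081.4 cm^2/s^2
sqrt(68081.4) = 260.92413 cm/s
v = 0.82 * 260.92413 = 213.9578 cm/s

Final answer: 213.9578 cm/s


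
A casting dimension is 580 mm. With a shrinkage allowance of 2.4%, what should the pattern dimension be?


Formula: L_pattern = L_casting * (1 + shrinkage_rate/100)
Shrinkage factor = 1 + 2.4/100 = 1.024
L_pattern = 580 mm * 1.024 = 593.9200 mm

Final answer: 593.9200 mm


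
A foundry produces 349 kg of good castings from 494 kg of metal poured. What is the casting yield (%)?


Formula: Casting Yield = (W_good / W_total) * 100
Yield = (349 kg / 494 kg) * 100 = 70.6478%

Answer: 70.6478%


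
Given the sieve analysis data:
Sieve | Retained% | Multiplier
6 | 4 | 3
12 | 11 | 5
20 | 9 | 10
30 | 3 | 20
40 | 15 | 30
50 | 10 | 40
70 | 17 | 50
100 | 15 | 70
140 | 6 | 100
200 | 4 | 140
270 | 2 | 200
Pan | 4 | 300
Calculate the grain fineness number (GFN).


Formula: GFN = sum(pct * multiplier) / sum(pct)
sum(pct * multiplier) = 5727
sum(pct) = 100
GFN = 5727 / 100 = 57.27

57.27


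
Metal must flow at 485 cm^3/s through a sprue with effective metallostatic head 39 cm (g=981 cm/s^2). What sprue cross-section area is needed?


Formula: v = sqrt(2*g*h), A = Q/v
Velocity: v = sqrt(2 * 981 * 39) = sqrt(76518) = 276.6189 cm/s
Sprue area: A = Q / v = 485 / 276.6189 = 1.7533 cm^2

Final answer: 1.7533 cm^2


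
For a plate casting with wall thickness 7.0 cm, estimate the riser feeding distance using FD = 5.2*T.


Formula: FD = 5.2 * T  (riser feeding-distance rule)
FD = 5.2 * 7.0 cm = 36.4000 cm

36.4000 cm


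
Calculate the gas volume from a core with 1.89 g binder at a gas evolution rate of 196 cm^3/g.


Formula: V_gas = W_binder * gas_evolution_rate
V = 1.89 g * 196 cm^3/g = 370.4400 cm^3

Final answer: 370.4400 cm^3


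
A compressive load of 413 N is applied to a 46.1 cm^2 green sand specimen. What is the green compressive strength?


Formula: Compressive Strength = Force / Area
Strength = 413 N / 46.1 cm^2 = 8.9588 N/cm^2

8.9588 N/cm^2


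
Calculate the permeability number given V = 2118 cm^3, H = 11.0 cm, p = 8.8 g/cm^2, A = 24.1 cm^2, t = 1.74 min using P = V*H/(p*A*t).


Formula: Permeability Number P = (V * H) / (p * A * t)
Numerator: V * H = 2118 * 11.0 = 23298.0
Denominator: p * A * t = 8.8 * 24.1 * 1.74 = 369.0192
P = 23298.0 / 369.0192 = 63.1349

Answer: 63.1349


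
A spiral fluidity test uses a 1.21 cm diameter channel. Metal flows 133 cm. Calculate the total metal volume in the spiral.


Formula: V = pi * (d/2)^2 * L  (cylinder volume)
Radius = 1.21/2 = 0.605 cm
V = pi * 0.605^2 * 133 = 152.9369 cm^3

Answer: 152.9369 cm^3


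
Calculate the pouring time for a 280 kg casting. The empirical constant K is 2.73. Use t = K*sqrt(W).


Formula: t = K * sqrt(W)
sqrt(W) = sqrt(280) = 16.73320
t = 2.73 * 16.73320 = 45.6816 s


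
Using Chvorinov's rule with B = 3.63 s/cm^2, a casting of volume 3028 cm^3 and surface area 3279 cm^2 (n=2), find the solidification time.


Formula: t_s = B * (V/A)^n  (Chvorinov's rule, n=2)
Modulus M = V/A = 3028/3279 = 0.923452 cm
M^2 = 0.923452^2 = 0.852764 cm^2
t_s = 3.63 * 0.852764 = 3.0955 s

Answer: 3.0955 s


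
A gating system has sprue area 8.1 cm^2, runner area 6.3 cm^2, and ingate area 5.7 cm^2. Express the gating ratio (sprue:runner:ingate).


Sprue:Runner:Ingate = 1 : 6.3/8.1 : 5.7/8.1 = 1:0.78:0.70

Final answer: 1:0.78:0.70


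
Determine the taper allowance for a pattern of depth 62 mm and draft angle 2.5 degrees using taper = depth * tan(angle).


Formula: taper = depth * tan(draft_angle)
tan(2.5 deg) = 0.0436609
taper = 62 mm * 0.0436609 = 2.7070 mm

Answer: 2.7070 mm


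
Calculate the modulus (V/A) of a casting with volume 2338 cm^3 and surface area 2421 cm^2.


Formula: Casting Modulus M = V / A
M = 2338 cm^3 / 2421 cm^2 = 0.9657 cm


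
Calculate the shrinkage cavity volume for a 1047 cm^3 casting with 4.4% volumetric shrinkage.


Formula: V_shrink = V_casting * shrinkage_pct / 100
V_shrink = 1047 cm^3 * 4.4 / 100 = 46.0680 cm^3

Final answer: 46.0680 cm^3


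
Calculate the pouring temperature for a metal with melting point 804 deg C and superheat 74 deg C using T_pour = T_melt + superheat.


Formula: T_pour = T_melt + Superheat
T_pour = 804 + 74 = 878 deg C

Answer: 878 deg C


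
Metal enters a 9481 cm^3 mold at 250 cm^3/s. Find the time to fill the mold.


Formula: t_fill = V_mold / Q_flow
t = 9481 cm^3 / 250 cm^3/s = 37.9240 s

37.9240 s


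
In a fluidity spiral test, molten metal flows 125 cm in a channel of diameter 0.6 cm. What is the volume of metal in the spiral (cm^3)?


Formula: V = pi * (d/2)^2 * L  (cylinder volume)
Radius = 0.6/2 = 0.3 cm
V = pi * 0.3^2 * 125 = 35.3429 cm^3

Answer: 35.3429 cm^3


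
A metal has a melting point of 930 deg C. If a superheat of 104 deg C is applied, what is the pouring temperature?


Formula: T_pour = T_melt + Superheat
T_pour = 930 + 104 = 1034 deg C

Answer: 1034 deg C


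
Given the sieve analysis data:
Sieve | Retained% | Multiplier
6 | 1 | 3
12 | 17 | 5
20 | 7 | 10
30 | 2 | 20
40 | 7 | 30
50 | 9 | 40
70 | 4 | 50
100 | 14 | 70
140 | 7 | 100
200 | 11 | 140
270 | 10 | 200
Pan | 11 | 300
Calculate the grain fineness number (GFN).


Formula: GFN = sum(pct * multiplier) / sum(pct)
sum(pct * multiplier) = 9488
sum(pct) = 100
GFN = 9488 / 100 = 94.88

94.88


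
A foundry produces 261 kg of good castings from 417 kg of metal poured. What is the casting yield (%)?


Formula: Casting Yield = (W_good / W_total) * 100
Yield = (261 kg / 417 kg) * 100 = 62.5899%

62.5899%


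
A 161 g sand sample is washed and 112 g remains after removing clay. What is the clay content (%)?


Formula: Clay% = (W_total - W_washed) / W_total * 100
Clay mass = 161 - 112 = 49 g
Clay% = 49 / 161 * 100 = 30.4348%


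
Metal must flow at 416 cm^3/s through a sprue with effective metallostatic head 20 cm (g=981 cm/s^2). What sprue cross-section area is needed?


Formula: v = sqrt(2*g*h), A = Q/v
Velocity: v = sqrt(2 * 981 * 20) = sqrt(39240) = 198.0909 cm/s
Sprue area: A = Q / v = 416 / 198.0909 = 2.1000 cm^2


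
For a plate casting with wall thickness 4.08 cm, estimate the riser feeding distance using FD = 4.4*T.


Formula: FD = 4.4 * T  (riser feeding-distance rule)
FD = 4.4 * 4.08 cm = 17.9520 cm

Answer: 17.9520 cm


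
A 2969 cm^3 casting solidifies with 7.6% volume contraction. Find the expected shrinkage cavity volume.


Formula: V_shrink = V_casting * shrinkage_pct / 100
V_shrink = 2969 cm^3 * 7.6 / 100 = 225.6440 cm^3

225.6440 cm^3


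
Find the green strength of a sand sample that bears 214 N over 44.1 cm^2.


Formula: Compressive Strength = Force / Area
Strength = 214 N / 44.1 cm^2 = 4.8526 N/cm^2


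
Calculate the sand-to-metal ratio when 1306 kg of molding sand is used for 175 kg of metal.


Formula: Sand-to-Metal Ratio = W_sand / W_metal
Ratio = 1306 kg / 175 kg = 7.4629

Answer: 7.4629


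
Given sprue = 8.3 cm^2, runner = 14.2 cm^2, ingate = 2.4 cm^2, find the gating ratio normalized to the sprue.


Sprue:Runner:Ingate = 1 : 14.2/8.3 : 2.4/8.3 = 1:1.71:0.29


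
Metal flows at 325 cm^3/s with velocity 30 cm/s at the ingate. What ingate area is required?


Formula: A_ingate = Q / v  (continuity equation)
A = 325 cm^3/s / 30 cm/s = 10.8333 cm^2

Final answer: 10.8333 cm^2


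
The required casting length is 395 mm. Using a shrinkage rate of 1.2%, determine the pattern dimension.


Formula: L_pattern = L_casting * (1 + shrinkage_rate/100)
Shrinkage factor = 1 + 1.2/100 = 1.012
L_pattern = 395 mm * 1.012 = 399.7400 mm

Final answer: 399.7400 mm


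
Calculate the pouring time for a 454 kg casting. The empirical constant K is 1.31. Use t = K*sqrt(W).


Formula: t = K * sqrt(W)
sqrt(W) = sqrt(454) = 21.30728
t = 1.31 * 21.30728 = 27.9125 s

Answer: 27.9125 s


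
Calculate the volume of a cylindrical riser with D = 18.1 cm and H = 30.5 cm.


Formula: V = pi * (D/2)^2 * H  (cylinder volume)
Radius = D/2 = 18.1/2 = 9.05 cm
V = pi * 9.05^2 * 30.5 = 7847.7809 cm^3

Answer: 7847.7809 cm^3


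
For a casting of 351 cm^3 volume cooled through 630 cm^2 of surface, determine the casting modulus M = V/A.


Formula: Casting Modulus M = V / A
M = 351 cm^3 / 630 cm^2 = 0.5571 cm

Answer: 0.5571 cm


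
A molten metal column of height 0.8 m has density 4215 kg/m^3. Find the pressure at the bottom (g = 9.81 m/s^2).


Formula: P = rho * g * h
rho * g = 4215 * 9.81 = 41349.15 N/m^3
P = 41349.15 * 0.8 = 33079.3200 Pa

33079.3200 Pa


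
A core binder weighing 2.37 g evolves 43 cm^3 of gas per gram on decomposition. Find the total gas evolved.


Formula: V_gas = W_binder * gas_evolution_rate
V = 2.37 g * 43 cm^3/g = 101.9100 cm^3


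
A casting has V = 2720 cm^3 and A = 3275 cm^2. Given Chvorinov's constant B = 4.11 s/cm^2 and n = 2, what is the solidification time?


Formula: t_s = B * (V/A)^n  (Chvorinov's rule, n=2)
Modulus M = V/A = 2720/3275 = 0.830534 cm
M^2 = 0.830534^2 = 0.689787 cm^2
t_s = 4.11 * 0.689787 = 2.8350 s

Final answer: 2.8350 s


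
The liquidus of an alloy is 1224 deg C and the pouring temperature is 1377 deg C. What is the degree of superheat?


Formula: Superheat = T_pour - T_melt
Superheat = 1377 - 1224 = 153 deg C

Final answer: 153 deg C


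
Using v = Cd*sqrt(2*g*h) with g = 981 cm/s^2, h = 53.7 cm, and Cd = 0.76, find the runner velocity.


Formula: v = Cd * sqrt(2 * g * h)  (Torricelli with discharge coefficient)
2*g*h = 2 * 981 * 53.7 = 105359.4 cm^2/s^2
sqrt(105359.4) = 324.59113 cm/s
v = 0.76 * 324.59113 = 246.6893 cm/s

246.6893 cm/s


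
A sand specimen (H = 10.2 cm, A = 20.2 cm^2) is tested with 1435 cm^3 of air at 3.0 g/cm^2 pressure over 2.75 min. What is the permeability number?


Formula: Permeability Number P = (V * H) / (p * A * t)
Numerator: V * H = 1435 * 10.2 = 14637.0
Denominator: p * A * t = 3.0 * 20.2 * 2.75 = 166.65
P = 14637.0 / 166.65 = 87.8308

Answer: 87.8308
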